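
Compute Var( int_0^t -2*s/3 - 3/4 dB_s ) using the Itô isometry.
Var = t*(64*t^2 + 216*t + 243)/432

The Itô integral of a deterministic integrand f(s) has mean 0 because each increment f(s) * (B_{s+ds} - B_s) has mean 0. By the Itô isometry:
  Var( int_0^t f(s) dB_s ) = E[ (int_0^t f(s) dB_s)^2 ] = int_0^t f(s)^2 ds.
Here f(s) = -2*s/3 - 3/4, so f(s)^2 = (8*s + 9)^2/144. Integrate:
  int_0^t ((8*s + 9)^2/144) ds = t*(64*t^2 + 216*t + 243)/432.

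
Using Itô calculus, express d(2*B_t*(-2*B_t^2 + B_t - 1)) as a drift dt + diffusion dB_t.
d(2*B_t*(-2*B_t^2 + B_t - 1)) = (2 - 12*B_t) dt + (-12*B_t^2 + 4*B_t - 2) dB_t

Itô's formula for f(B_t) gives d f(B_t) = f'(B_t) dB_t + (1/2) f''(B_t) dt. Compute derivatives of f(x) = 2*x*(-2*x^2 + x - 1):
  f'(x)  = -12*x^2 + 4*x - 2
  f''(x) = 4 - 24*x
Substitute x = B_t and multiply the f'' term by 1/2:
  drift     = (1/2) * (4 - 24*x) evaluated at B_t = 2 - 12*B_t
  diffusion = (-12*x^2 + 4*x - 2) evaluated at B_t = -12*B_t^2 + 4*B_t - 2
Therefore d(2*B_t*(-2*B_t^2 + B_t - 1)) = (2 - 12*B_t) dt + (-12*B_t^2 + 4*B_t - 2) dB_t.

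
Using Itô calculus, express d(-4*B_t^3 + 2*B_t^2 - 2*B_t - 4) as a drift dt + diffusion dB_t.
d(-4*B_t^3 + 2*B_t^2 - 2*B_t - 4) = (2 - 12*B_t) dt + (-12*B_t^2 + 4*B_t - 2) dB_t

Itô's formula for f(B_t) gives d f(B_t) = f'(B_t) dB_t + (1/2) f''(B_t) dt. Compute derivatives of f(x) = -4*x^3 + 2*x^2 - 2*x - 4:
  f'(x)  = -12*x^2 + 4*x - 2
  f''(x) = 4 - 24*x
Substitute x = B_t and multiply the f'' term by 1/2:
  drift     = (1/2) * (4 - 24*x) evaluated at B_t = 2 - 12*B_t
  diffusion = (-12*x^2 + 4*x - 2) evaluated at B_t = -12*B_t^2 + 4*B_t - 2
Therefore d(-4*B_t^3 + 2*B_t^2 - 2*B_t - 4) = (2 - 12*B_t) dt + (-12*B_t^2 + 4*B_t - 2) dB_t.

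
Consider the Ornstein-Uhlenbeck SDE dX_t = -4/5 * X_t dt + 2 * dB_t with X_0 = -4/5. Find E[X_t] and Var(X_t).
E[X_t] = -4*exp(-4*t/5)/5; Var(X_t) = 5/2 - 5*exp(-8*t/5)/2

The OU SDE dX = -theta X dt + sigma dB admits the integrating factor exp(theta t): d(exp(theta t) X_t) = sigma exp(theta t) dB_t. Integrating from 0 to t:
  X_t = x_0 * exp(-theta t) + sigma * int_0^t exp(-theta (t-s)) dB_s.
The Itô integral has mean 0 and (by the Itô isometry) variance sigma^2 * int_0^t exp(-2 theta (t - s)) ds = sigma^2 * (1 - exp(-2 theta t)) / (2 theta).
With theta = 4/5, sigma = 2, x_0 = -4/5:
  E[X_t] = -4/5 * exp(-4/5 t) = -4*exp(-4*t/5)/5
  Var(X_t) = (2)^2 * (1 - exp(-2*4/5 t)) / (2 * 4/5) = 5/2 - 5*exp(-8*t/5)/2.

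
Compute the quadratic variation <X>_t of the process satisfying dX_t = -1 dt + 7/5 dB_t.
<X>_t = 49*t/25

For an Itô process dX_t = a(t) dt + b(t) dB_t, the quadratic variation is <X>_t = int_0^t b(s)^2 ds (the drift term does not contribute). Here b(s) = 7/5, so
  b(s)^2 = 49/25.
Integrating from 0 to t:
  <X>_t = int_0^t (49/25) ds = 49*t/25.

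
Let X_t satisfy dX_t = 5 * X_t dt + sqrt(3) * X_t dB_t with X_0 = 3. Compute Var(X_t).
Var(X_t) = 9*(exp(3*t) - 1)*exp(10*t)

For GBM dX = mu X dt + sigma X dB with X_0 = x_0, apply Itô to Y = log X: dY = (mu - sigma^2/2) dt + sigma dB, so Y_t = log(x_0) + (mu - sigma^2/2) t + sigma B_t and hence X_t = x_0 * exp((mu - sigma^2/2) t + sigma B_t).
With mu = 5, sigma = sqrt(3), x_0 = 3, this gives:
  X_t = 3 * exp((7/2) * t + (sqrt(3)) * B_t).
Since sigma*B_t ~ Normal(0, sigma^2 t), E[exp(sigma*B_t)] = exp(sigma^2 t / 2); so E[X_t] = x_0 * exp((mu - sigma^2/2) t) * exp(sigma^2 t / 2) = x_0 * exp(mu t) = 3*exp(5*t).
Var(X_t) = E[X_t^2] - (E[X_t])^2 = x_0^2 * exp(2 mu t) * (exp(sigma^2 t) - 1) = 9*(exp(3*t) - 1)*exp(10*t).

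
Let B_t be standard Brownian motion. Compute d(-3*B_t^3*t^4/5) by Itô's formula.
d(-3*B_t^3*t^4/5) = (3*B_t*t^3*(-4*B_t^2 - 3*t)/5) dt + (-9*B_t^2*t^4/5) dB_t

Itô's formula for f(t, x): d f(t, B_t) = (f_t + (1/2) f_xx) dt + f_x dB_t. Compute partials of f(t, x) = -3*t^4*x^3/5:
  f_t(t,x)  = -12*t^3*x^3/5
  f_x(t,x)  = -9*t^4*x^2/5
  f_xx(t,x) = -18*t^4*x/5
Assemble drift = f_t + (1/2) f_xx = 3*t^3*x*(-3*t - 4*x^2)/5 and diffusion = f_x = -9*t^4*x^2/5. Substituting x = B_t:
  d(-3*B_t^3*t^4/5) = (3*B_t*t^3*(-4*B_t^2 - 3*t)/5) dt + (-9*B_t^2*t^4/5) dB_t.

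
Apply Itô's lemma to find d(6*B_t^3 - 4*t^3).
d(6*B_t^3 - 4*t^3) = (18*B_t - 12*t^2) dt + (18*B_t^2) dB_t

Itô's formula for f(t, x): d f(t, B_t) = (f_t + (1/2) f_xx) dt + f_x dB_t. Compute partials of f(t, x) = -4*t^3 + 6*x^3:
  f_t(t,x)  = -12*t^2
  f_x(t,x)  = 18*x^2
  f_xx(t,x) = 36*x
Assemble drift = f_t + (1/2) f_xx = -12*t^2 + 18*x and diffusion = f_x = 18*x^2. Substituting x = B_t:
  d(6*B_t^3 - 4*t^3) = (18*B_t - 12*t^2) dt + (18*B_t^2) dB_t.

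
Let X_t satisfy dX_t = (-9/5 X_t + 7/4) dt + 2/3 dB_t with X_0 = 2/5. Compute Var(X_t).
Var(X_t) = 10/81 - 10*exp(-18*t/5)/81

The variance V(t) = Var(X_t) satisfies V'(t) = 2 a V(t) + c^2 with V(0) = 0 (drift coefficient is linear in X, diffusion is constant). With a = -9/5, c = 2/3, the solution is
  V(t) = (c^2 / (2 a)) * (exp(2 a t) - 1)
       = ((2/3)^2 / (2*(-9/5))) * (exp((-18/5) t) - 1)
       = 10/81 - 10*exp(-18*t/5)/81.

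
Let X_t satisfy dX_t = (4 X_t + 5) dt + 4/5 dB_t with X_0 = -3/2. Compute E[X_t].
E[X_t] = -exp(4*t)/4 - 5/4

Taking expectations and using E[dB_t] = 0, the mean m(t) = E[X_t] satisfies the ODE m'(t) = a m(t) + b with m(0) = x_0. With a = 4, b = 5, x_0 = -3/2, the solution is
  m(t) = x_0 * exp(a t) + (b/a) * (exp(a t) - 1)
       = (-3/2) * exp(4 t) + (5/4) * (exp(4 t) - 1)
       = -exp(4*t)/4 - 5/4.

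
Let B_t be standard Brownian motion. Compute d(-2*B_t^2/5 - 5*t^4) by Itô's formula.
d(-2*B_t^2/5 - 5*t^4) = (-20*t^3 - 2/5) dt + (-4*B_t/5) dB_t

Itô's formula for f(t, x): d f(t, B_t) = (f_t + (1/2) f_xx) dt + f_x dB_t. Compute partials of f(t, x) = -5*t^4 - 2*x^2/5:
  f_t(t,x)  = -20*t^3
  f_x(t,x)  = -4*x/5
  f_xx(t,x) = -4/5
Assemble drift = f_t + (1/2) f_xx = -20*t^3 - 2/5 and diffusion = f_x = -4*x/5. Substituting x = B_t:
  d(-2*B_t^2/5 - 5*t^4) = (-20*t^3 - 2/5) dt + (-4*B_t/5) dB_t.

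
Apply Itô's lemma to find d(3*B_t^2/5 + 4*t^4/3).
d(3*B_t^2/5 + 4*t^4/3) = (16*t^3/3 + 3/5) dt + (6*B_t/5) dB_t

Itô's formula for f(t, x): d f(t, B_t) = (f_t + (1/2) f_xx) dt + f_x dB_t. Compute partials of f(t, x) = 4*t^4/3 + 3*x^2/5:
  f_t(t,x)  = 16*t^3/3
  f_x(t,x)  = 6*x/5
  f_xx(t,x) = 6/5
Assemble drift = f_t + (1/2) f_xx = 16*t^3/3 + 3/5 and diffusion = f_x = 6*x/5. Substituting x = B_t:
  d(3*B_t^2/5 + 4*t^4/3) = (16*t^3/3 + 3/5) dt + (6*B_t/5) dB_t.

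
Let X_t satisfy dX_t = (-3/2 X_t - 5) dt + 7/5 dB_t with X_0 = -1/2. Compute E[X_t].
E[X_t] = -10/3 + 17*exp(-3*t/2)/6

Taking expectations and using E[dB_t] = 0, the mean m(t) = E[X_t] satisfies the ODE m'(t) = a m(t) + b with m(0) = x_0. With a = -3/2, b = -5, x_0 = -1/2, the solution is
  m(t) = x_0 * exp(a t) + (b/a) * (exp(a t) - 1)
       = (-1/2) * exp((-3/2) t) + ((-5)/(-3/2)) * (exp((-3/2) t) - 1)
       = -10/3 + 17*exp(-3*t/2)/6.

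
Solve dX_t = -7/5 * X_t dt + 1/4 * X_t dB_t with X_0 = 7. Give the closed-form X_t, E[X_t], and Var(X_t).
X_t = 7 * exp((-229/160) t + (1/4) B_t); E[X_t] = 7*exp(-7*t/5); Var(X_t) = (49*exp(t/16) - 49)*exp(-14*t/5)

For GBM dX = mu X dt + sigma X dB with X_0 = x_0, apply Itô to Y = log X: dY = (mu - sigma^2/2) dt + sigma dB, so Y_t = log(x_0) + (mu - sigma^2/2) t + sigma B_t and hence X_t = x_0 * exp((mu - sigma^2/2) t + sigma B_t).
With mu = -7/5, sigma = 1/4, x_0 = 7, this gives:
  X_t = 7 * exp((-229/160) * t + (1/4) * B_t).
Since sigma*B_t ~ Normal(0, sigma^2 t), E[exp(sigma*B_t)] = exp(sigma^2 t / 2); so E[X_t] = x_0 * exp((mu - sigma^2/2) t) * exp(sigma^2 t / 2) = x_0 * exp(mu t) = 7*exp(-7*t/5).
Var(X_t) = E[X_t^2] - (E[X_t])^2 = x_0^2 * exp(2 mu t) * (exp(sigma^2 t) - 1) = (49*exp(t/16) - 49)*exp(-14*t/5).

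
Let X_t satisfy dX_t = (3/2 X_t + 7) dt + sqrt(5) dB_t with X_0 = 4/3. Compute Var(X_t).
Var(X_t) = 5*exp(3*t)/3 - 5/3

The variance V(t) = Var(X_t) satisfies V'(t) = 2 a V(t) + c^2 with V(0) = 0 (drift coefficient is linear in X, diffusion is constant). With a = 3/2, c = sqrt(5), the solution is
  V(t) = (c^2 / (2 a)) * (exp(2 a t) - 1)
       = (sqrt(5)^2 / (2*(3/2))) * (exp(3 t) - 1)
       = 5*exp(3*t)/3 - 5/3.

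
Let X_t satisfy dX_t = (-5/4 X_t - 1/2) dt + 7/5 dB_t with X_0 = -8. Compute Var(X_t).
Var(X_t) = 98/125 - 98*exp(-5*t/2)/125

The variance V(t) = Var(X_t) satisfies V'(t) = 2 a V(t) + c^2 with V(0) = 0 (drift coefficient is linear in X, diffusion is constant). With a = -5/4, c = 7/5, the solution is
  V(t) = (c^2 / (2 a)) * (exp(2 a t) - 1)
       = ((7/5)^2 / (2*(-5/4))) * (exp((-5/2) t) - 1)
       = 98/125 - 98*exp(-5*t/2)/125.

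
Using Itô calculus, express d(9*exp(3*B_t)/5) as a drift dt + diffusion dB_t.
d(9*exp(3*B_t)/5) = (81*exp(3*B_t)/10) dt + (27*exp(3*B_t)/5) dB_t

Itô's formula for f(B_t) gives d f(B_t) = f'(B_t) dB_t + (1/2) f''(B_t) dt. Compute derivatives of f(x) = 9*exp(3*x)/5:
  f'(x)  = 27*exp(3*x)/5
  f''(x) = 81*exp(3*x)/5
Substitute x = B_t and multiply the f'' term by 1/2:
  drift     = (1/2) * (81*exp(3*x)/5) evaluated at B_t = 81*exp(3*B_t)/10
  diffusion = (27*exp(3*x)/5) evaluated at B_t = 27*exp(3*B_t)/5
Therefore d(9*exp(3*B_t)/5) = (81*exp(3*B_t)/10) dt + (27*exp(3*B_t)/5) dB_t.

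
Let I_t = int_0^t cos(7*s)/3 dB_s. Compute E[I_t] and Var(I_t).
E[I_t] = 0; Var(I_t) = t/18 + sin(14*t)/252

The Itô integral of a deterministic integrand f(s) has mean 0 because each increment f(s) * (B_{s+ds} - B_s) has mean 0. By the Itô isometry:
  Var( int_0^t f(s) dB_s ) = E[ (int_0^t f(s) dB_s)^2 ] = int_0^t f(s)^2 ds.
Here f(s) = cos(7*s)/3, so f(s)^2 = cos(7*s)^2/9. Integrate:
  int_0^t (cos(7*s)^2/9) ds = t/18 + sin(14*t)/252.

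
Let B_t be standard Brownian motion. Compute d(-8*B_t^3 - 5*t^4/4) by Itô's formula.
d(-8*B_t^3 - 5*t^4/4) = (-24*B_t - 5*t^3) dt + (-24*B_t^2) dB_t

Itô's formula for f(t, x): d f(t, B_t) = (f_t + (1/2) f_xx) dt + f_x dB_t. Compute partials of f(t, x) = -5*t^4/4 - 8*x^3:
  f_t(t,x)  = -5*t^3
  f_x(t,x)  = -24*x^2
  f_xx(t,x) = -48*x
Assemble drift = f_t + (1/2) f_xx = -5*t^3 - 24*x and diffusion = f_x = -24*x^2. Substituting x = B_t:
  d(-8*B_t^3 - 5*t^4/4) = (-24*B_t - 5*t^3) dt + (-24*B_t^2) dB_t.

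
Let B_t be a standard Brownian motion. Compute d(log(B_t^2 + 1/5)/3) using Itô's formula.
d(log(B_t^2 + 1/5)/3) = (5*(1 - 5*B_t^2)/(3*(5*B_t^2 + 1)^2)) dt + (10*B_t/(3*(5*B_t^2 + 1))) dB_t

Itô's formula for f(B_t) gives d f(B_t) = f'(B_t) dB_t + (1/2) f''(B_t) dt. Compute derivatives of f(x) = log(x^2 + 1/5)/3:
  f'(x)  = 10*x/(3*(5*x^2 + 1))
  f''(x) = 10*(1 - 5*x^2)/(3*(5*x^2 + 1)^2)
Substitute x = B_t and multiply the f'' term by 1/2:
  drift     = (1/2) * (10*(1 - 5*x^2)/(3*(5*x^2 + 1)^2)) evaluated at B_t = 5*(1 - 5*B_t^2)/(3*(5*B_t^2 + 1)^2)
  diffusion = (10*x/(3*(5*x^2 + 1))) evaluated at B_t = 10*B_t/(3*(5*B_t^2 + 1))
Therefore d(log(B_t^2 + 1/5)/3) = (5*(1 - 5*B_t^2)/(3*(5*B_t^2 + 1)^2)) dt + (10*B_t/(3*(5*B_t^2 + 1))) dB_t.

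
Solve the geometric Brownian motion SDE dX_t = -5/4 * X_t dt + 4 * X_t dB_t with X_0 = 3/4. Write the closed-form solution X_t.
X_t = 3/4 * exp((-37/4) * t + (4) * B_t)

For GBM dX = mu X dt + sigma X dB with X_0 = x_0, apply Itô to Y = log X: dY = (mu - sigma^2/2) dt + sigma dB, so Y_t = log(x_0) + (mu - sigma^2/2) t + sigma B_t and hence X_t = x_0 * exp((mu - sigma^2/2) t + sigma B_t).
With mu = -5/4, sigma = 4, x_0 = 3/4, this gives:
  X_t = 3/4 * exp((-37/4) * t + (4) * B_t).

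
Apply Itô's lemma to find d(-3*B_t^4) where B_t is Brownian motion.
d(-3*B_t^4) = (-18*B_t^2) dt + (-12*B_t^3) dB_t

Itô's formula for f(B_t) gives d f(B_t) = f'(B_t) dB_t + (1/2) f''(B_t) dt. Compute derivatives of f(x) = -3*x^4:
  f'(x)  = -12*x^3
  f''(x) = -36*x^2
Substitute x = B_t and multiply the f'' term by 1/2:
  drift     = (1/2) * (-36*x^2) evaluated at B_t = -18*B_t^2
  diffusion = (-12*x^3) evaluated at B_t = -12*B_t^3
Therefore d(-3*B_t^4) = (-18*B_t^2) dt + (-12*B_t^3) dB_t.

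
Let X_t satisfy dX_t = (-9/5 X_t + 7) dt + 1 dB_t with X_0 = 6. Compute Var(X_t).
Var(X_t) = 5/18 - 5*exp(-18*t/5)/18

The variance V(t) = Var(X_t) satisfies V'(t) = 2 a V(t) + c^2 with V(0) = 0 (drift coefficient is linear in X, diffusion is constant). With a = -9/5, c = 1, the solution is
  V(t) = (c^2 / (2 a)) * (exp(2 a t) - 1)
       = (1^2 / (2*(-9/5))) * (exp((-18/5) t) - 1)
       = 5/18 - 5*exp(-18*t/5)/18.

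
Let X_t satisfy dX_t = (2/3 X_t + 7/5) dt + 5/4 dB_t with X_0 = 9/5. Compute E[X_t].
E[X_t] = 39*exp(2*t/3)/10 - 21/10

Taking expectations and using E[dB_t] = 0, the mean m(t) = E[X_t] satisfies the ODE m'(t) = a m(t) + b with m(0) = x_0. With a = 2/3, b = 7/5, x_0 = 9/5, the solution is
  m(t) = x_0 * exp(a t) + (b/a) * (exp(a t) - 1)
       = (9/5) * exp((2/3) t) + ((7/5)/(2/3)) * (exp((2/3) t) - 1)
       = 39*exp(2*t/3)/10 - 21/10.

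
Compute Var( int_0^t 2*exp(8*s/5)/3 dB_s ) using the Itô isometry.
Var = 5*exp(16*t/5)/36 - 5/36

The Itô integral of a deterministic integrand f(s) has mean 0 because each increment f(s) * (B_{s+ds} - B_s) has mean 0. By the Itô isometry:
  Var( int_0^t f(s) dB_s ) = E[ (int_0^t f(s) dB_s)^2 ] = int_0^t f(s)^2 ds.
Here f(s) = 2*exp(8*s/5)/3, so f(s)^2 = 4*exp(16*s/5)/9. Integrate:
  int_0^t (4*exp(16*s/5)/9) ds = 5*exp(16*t/5)/36 - 5/36.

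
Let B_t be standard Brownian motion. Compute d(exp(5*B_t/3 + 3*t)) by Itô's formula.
d(exp(5*B_t/3 + 3*t)) = (79*exp(5*B_t/3 + 3*t)/18) dt + (5*exp(5*B_t/3 + 3*t)/3) dB_t

Itô's formula for f(t, x): d f(t, B_t) = (f_t + (1/2) f_xx) dt + f_x dB_t. Compute partials of f(t, x) = exp(3*t + 5*x/3):
  f_t(t,x)  = 3*exp(3*t + 5*x/3)
  f_x(t,x)  = 5*exp(3*t + 5*x/3)/3
  f_xx(t,x) = 25*exp(3*t + 5*x/3)/9
Assemble drift = f_t + (1/2) f_xx = 79*exp(3*t + 5*x/3)/18 and diffusion = f_x = 5*exp(3*t + 5*x/3)/3. Substituting x = B_t:
  d(exp(5*B_t/3 + 3*t)) = (79*exp(5*B_t/3 + 3*t)/18) dt + (5*exp(5*B_t/3 + 3*t)/3) dB_t.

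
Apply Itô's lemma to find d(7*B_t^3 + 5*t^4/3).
d(7*B_t^3 + 5*t^4/3) = (21*B_t + 20*t^3/3) dt + (21*B_t^2) dB_t

Itô's formula for f(t, x): d f(t, B_t) = (f_t + (1/2) f_xx) dt + f_x dB_t. Compute partials of f(t, x) = 5*t^4/3 + 7*x^3:
  f_t(t,x)  = 20*t^3/3
  f_x(t,x)  = 21*x^2
  f_xx(t,x) = 42*x
Assemble drift = f_t + (1/2) f_xx = 20*t^3/3 + 21*x and diffusion = f_x = 21*x^2. Substituting x = B_t:
  d(7*B_t^3 + 5*t^4/3) = (21*B_t + 20*t^3/3) dt + (21*B_t^2) dB_t.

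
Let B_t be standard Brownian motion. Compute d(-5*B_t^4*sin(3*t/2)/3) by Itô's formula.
d(-5*B_t^4*sin(3*t/2)/3) = (-5*B_t^2*(B_t^2*cos(3*t/2) + 4*sin(3*t/2))/2) dt + (-20*B_t^3*sin(3*t/2)/3) dB_t

Itô's formula for f(t, x): d f(t, B_t) = (f_t + (1/2) f_xx) dt + f_x dB_t. Compute partials of f(t, x) = -5*x^4*sin(3*t/2)/3:
  f_t(t,x)  = -5*x^4*cos(3*t/2)/2
  f_x(t,x)  = -20*x^3*sin(3*t/2)/3
  f_xx(t,x) = -20*x^2*sin(3*t/2)
Assemble drift = f_t + (1/2) f_xx = -5*x^2*(x^2*cos(3*t/2) + 4*sin(3*t/2))/2 and diffusion = f_x = -20*x^3*sin(3*t/2)/3. Substituting x = B_t:
  d(-5*B_t^4*sin(3*t/2)/3) = (-5*B_t^2*(B_t^2*cos(3*t/2) + 4*sin(3*t/2))/2) dt + (-20*B_t^3*sin(3*t/2)/3) dB_t.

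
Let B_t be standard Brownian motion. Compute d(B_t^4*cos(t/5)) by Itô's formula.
d(B_t^4*cos(t/5)) = (B_t^2*(-B_t^2*sin(t/5) + 30*cos(t/5))/5) dt + (4*B_t^3*cos(t/5)) dB_t

Itô's formula for f(t, x): d f(t, B_t) = (f_t + (1/2) f_xx) dt + f_x dB_t. Compute partials of f(t, x) = x^4*cos(t/5):
  f_t(t,x)  = -x^4*sin(t/5)/5
  f_x(t,x)  = 4*x^3*cos(t/5)
  f_xx(t,x) = 12*x^2*cos(t/5)
Assemble drift = f_t + (1/2) f_xx = x^2*(-x^2*sin(t/5) + 30*cos(t/5))/5 and diffusion = f_x = 4*x^3*cos(t/5). Substituting x = B_t:
  d(B_t^4*cos(t/5)) = (B_t^2*(-B_t^2*sin(t/5) + 30*cos(t/5))/5) dt + (4*B_t^3*cos(t/5)) dB_t.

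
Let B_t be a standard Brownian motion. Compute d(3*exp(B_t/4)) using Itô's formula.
d(3*exp(B_t/4)) = (3*exp(B_t/4)/32) dt + (3*exp(B_t/4)/4) dB_t

Itô's formula for f(B_t) gives d f(B_t) = f'(B_t) dB_t + (1/2) f''(B_t) dt. Compute derivatives of f(x) = 3*exp(x/4):
  f'(x)  = 3*exp(x/4)/4
  f''(x) = 3*exp(x/4)/16
Substitute x = B_t and multiply the f'' term by 1/2:
  drift     = (1/2) * (3*exp(x/4)/16) evaluated at B_t = 3*exp(B_t/4)/32
  diffusion = (3*exp(x/4)/4) evaluated at B_t = 3*exp(B_t/4)/4
Therefore d(3*exp(B_t/4)) = (3*exp(B_t/4)/32) dt + (3*exp(B_t/4)/4) dB_t.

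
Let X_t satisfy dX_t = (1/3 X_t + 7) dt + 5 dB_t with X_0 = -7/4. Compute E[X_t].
E[X_t] = 77*exp(t/3)/4 - 21

Taking expectations and using E[dB_t] = 0, the mean m(t) = E[X_t] satisfies the ODE m'(t) = a m(t) + b with m(0) = x_0. With a = 1/3, b = 7, x_0 = -7/4, the solution is
  m(t) = x_0 * exp(a t) + (b/a) * (exp(a t) - 1)
       = (-7/4) * exp((1/3) t) + (7/(1/3)) * (exp((1/3) t) - 1)
       = 77*exp(t/3)/4 - 21.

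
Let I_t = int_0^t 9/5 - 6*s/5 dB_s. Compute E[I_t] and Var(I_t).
E[I_t] = 0; Var(I_t) = 3*t*(4*t^2 - 18*t + 27)/25

The Itô integral of a deterministic integrand f(s) has mean 0 because each increment f(s) * (B_{s+ds} - B_s) has mean 0. By the Itô isometry:
  Var( int_0^t f(s) dB_s ) = E[ (int_0^t f(s) dB_s)^2 ] = int_0^t f(s)^2 ds.
Here f(s) = 9/5 - 6*s/5, so f(s)^2 = 9*(2*s - 3)^2/25. Integrate:
  int_0^t (9*(2*s - 3)^2/25) ds = 3*t*(4*t^2 - 18*t + 27)/25.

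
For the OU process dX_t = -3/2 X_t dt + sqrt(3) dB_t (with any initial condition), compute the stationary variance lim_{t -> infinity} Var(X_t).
lim Var(X_t) = 1

The OU SDE dX = -theta X dt + sigma dB admits the integrating factor exp(theta t): d(exp(theta t) X_t) = sigma exp(theta t) dB_t. Integrating from 0 to t gives X_t = x_0 * exp(-theta t) + sigma * int_0^t exp(-theta (t-s)) dB_s for any initial x_0. The Itô integral has variance (by the Itô isometry) sigma^2 * int_0^t exp(-2 theta (t - s)) ds = sigma^2 * (1 - exp(-2 theta t)) / (2 theta), independent of x_0.
With theta = 3/2, sigma = sqrt(3):
  Var(X_t) = (sqrt(3))^2 * (1 - exp(-2*3/2 t)) / (2 * 3/2) = 1 - exp(-3*t).
As t -> infinity, exp(-2*3/2 t) -> 0, so the stationary variance is sigma^2 / (2 theta) = 1.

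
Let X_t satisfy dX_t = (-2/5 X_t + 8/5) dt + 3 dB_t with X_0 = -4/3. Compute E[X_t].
E[X_t] = 4 - 16*exp(-2*t/5)/3

Taking expectations and using E[dB_t] = 0, the mean m(t) = E[X_t] satisfies the ODE m'(t) = a m(t) + b with m(0) = x_0. With a = -2/5, b = 8/5, x_0 = -4/3, the solution is
  m(t) = x_0 * exp(a t) + (b/a) * (exp(a t) - 1)
       = (-4/3) * exp((-2/5) t) + ((8/5)/(-2/5)) * (exp((-2/5) t) - 1)
       = 4 - 16*exp(-2*t/5)/3.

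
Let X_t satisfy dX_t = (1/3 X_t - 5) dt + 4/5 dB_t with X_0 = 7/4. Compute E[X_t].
E[X_t] = 15 - 53*exp(t/3)/4

Taking expectations and using E[dB_t] = 0, the mean m(t) = E[X_t] satisfies the ODE m'(t) = a m(t) + b with m(0) = x_0. With a = 1/3, b = -5, x_0 = 7/4, the solution is
  m(t) = x_0 * exp(a t) + (b/a) * (exp(a t) - 1)
       = (7/4) * exp((1/3) t) + ((-5)/(1/3)) * (exp((1/3) t) - 1)
       = 15 - 53*exp(t/3)/4.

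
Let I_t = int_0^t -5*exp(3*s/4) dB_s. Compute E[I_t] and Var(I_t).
E[I_t] = 0; Var(I_t) = 50*exp(3*t/2)/3 - 50/3

The Itô integral of a deterministic integrand f(s) has mean 0 because each increment f(s) * (B_{s+ds} - B_s) has mean 0. By the Itô isometry:
  Var( int_0^t f(s) dB_s ) = E[ (int_0^t f(s) dB_s)^2 ] = int_0^t f(s)^2 ds.
Here f(s) = -5*exp(3*s/4), so f(s)^2 = 25*exp(3*s/2). Integrate:
  int_0^t (25*exp(3*s/2)) ds = 50*exp(3*t/2)/3 - 50/3.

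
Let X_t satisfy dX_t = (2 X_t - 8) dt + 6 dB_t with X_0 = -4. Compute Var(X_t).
Var(X_t) = 9*exp(4*t) - 9

The variance V(t) = Var(X_t) satisfies V'(t) = 2 a V(t) + c^2 with V(0) = 0 (drift coefficient is linear in X, diffusion is constant). With a = 2, c = 6, the solution is
  V(t) = (c^2 / (2 a)) * (exp(2 a t) - 1)
       = (6^2 / (2*2)) * (exp(4 t) - 1)
       = 9*exp(4*t) - 9.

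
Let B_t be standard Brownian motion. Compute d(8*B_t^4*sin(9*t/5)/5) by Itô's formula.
d(8*B_t^4*sin(9*t/5)/5) = (24*B_t^2*(3*B_t^2*cos(9*t/5) + 10*sin(9*t/5))/25) dt + (32*B_t^3*sin(9*t/5)/5) dB_t

Itô's formula for f(t, x): d f(t, B_t) = (f_t + (1/2) f_xx) dt + f_x dB_t. Compute partials of f(t, x) = 8*x^4*sin(9*t/5)/5:
  f_t(t,x)  = 72*x^4*cos(9*t/5)/25
  f_x(t,x)  = 32*x^3*sin(9*t/5)/5
  f_xx(t,x) = 96*x^2*sin(9*t/5)/5
Assemble drift = f_t + (1/2) f_xx = 24*x^2*(3*x^2*cos(9*t/5) + 10*sin(9*t/5))/25 and diffusion = f_x = 32*x^3*sin(9*t/5)/5. Substituting x = B_t:
  d(8*B_t^4*sin(9*t/5)/5) = (24*B_t^2*(3*B_t^2*cos(9*t/5) + 10*sin(9*t/5))/25) dt + (32*B_t^3*sin(9*t/5)/5) dB_t.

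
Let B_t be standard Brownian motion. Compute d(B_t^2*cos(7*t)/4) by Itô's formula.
d(B_t^2*cos(7*t)/4) = (-7*B_t^2*sin(7*t)/4 + cos(7*t)/4) dt + (B_t*cos(7*t)/2) dB_t

Itô's formula for f(t, x): d f(t, B_t) = (f_t + (1/2) f_xx) dt + f_x dB_t. Compute partials of f(t, x) = x^2*cos(7*t)/4:
  f_t(t,x)  = -7*x^2*sin(7*t)/4
  f_x(t,x)  = x*cos(7*t)/2
  f_xx(t,x) = cos(7*t)/2
Assemble drift = f_t + (1/2) f_xx = -7*x^2*sin(7*t)/4 + cos(7*t)/4 and diffusion = f_x = x*cos(7*t)/2. Substituting x = B_t:
  d(B_t^2*cos(7*t)/4) = (-7*B_t^2*sin(7*t)/4 + cos(7*t)/4) dt + (B_t*cos(7*t)/2) dB_t.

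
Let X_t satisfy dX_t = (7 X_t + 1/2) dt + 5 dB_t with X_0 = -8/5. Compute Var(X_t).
Var(X_t) = 25*exp(14*t)/14 - 25/14

The variance V(t) = Var(X_t) satisfies V'(t) = 2 a V(t) + c^2 with V(0) = 0 (drift coefficient is linear in X, diffusion is constant). With a = 7, c = 5, the solution is
  V(t) = (c^2 / (2 a)) * (exp(2 a t) - 1)
       = (5^2 / (2*7)) * (exp(14 t) - 1)
       = 25*exp(14*t)/14 - 25/14.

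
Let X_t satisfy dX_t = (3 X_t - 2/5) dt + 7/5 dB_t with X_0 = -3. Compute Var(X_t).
Var(X_t) = 49*exp(6*t)/150 - 49/150

The variance V(t) = Var(X_t) satisfies V'(t) = 2 a V(t) + c^2 with V(0) = 0 (drift coefficient is linear in X, diffusion is constant). With a = 3, c = 7/5, the solution is
  V(t) = (c^2 / (2 a)) * (exp(2 a t) - 1)
       = ((7/5)^2 / (2*3)) * (exp(6 t) - 1)
       = 49*exp(6*t)/150 - 49/150.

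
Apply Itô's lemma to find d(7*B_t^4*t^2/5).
d(7*B_t^4*t^2/5) = (14*B_t^2*t*(B_t^2 + 3*t)/5) dt + (28*B_t^3*t^2/5) dB_t

Itô's formula for f(t, x): d f(t, B_t) = (f_t + (1/2) f_xx) dt + f_x dB_t. Compute partials of f(t, x) = 7*t^2*x^4/5:
  f_t(t,x)  = 14*t*x^4/5
  f_x(t,x)  = 28*t^2*x^3/5
  f_xx(t,x) = 84*t^2*x^2/5
Assemble drift = f_t + (1/2) f_xx = 14*t*x^2*(3*t + x^2)/5 and diffusion = f_x = 28*t^2*x^3/5. Substituting x = B_t:
  d(7*B_t^4*t^2/5) = (14*B_t^2*t*(B_t^2 + 3*t)/5) dt + (28*B_t^3*t^2/5) dB_t.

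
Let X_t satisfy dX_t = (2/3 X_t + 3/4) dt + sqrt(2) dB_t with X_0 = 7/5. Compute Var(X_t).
Var(X_t) = 3*exp(4*t/3)/2 - 3/2

The variance V(t) = Var(X_t) satisfies V'(t) = 2 a V(t) + c^2 with V(0) = 0 (drift coefficient is linear in X, diffusion is constant). With a = 2/3, c = sqrt(2), the solution is
  V(t) = (c^2 / (2 a)) * (exp(2 a t) - 1)
       = (sqrt(2)^2 / (2*(2/3))) * (exp((4/3) t) - 1)
       = 3*exp(4*t/3)/2 - 3/2.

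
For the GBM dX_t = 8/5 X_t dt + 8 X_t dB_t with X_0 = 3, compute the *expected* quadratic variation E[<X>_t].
E[<X>_t] = 60*exp(336*t/5)/7 - 60/7

<X>_t = int_0^t (8 * X_s)^2 ds. Taking expectation inside the integral: E[<X>_t] = 8^2 * int_0^t E[X_s^2] ds. For GBM, E[X_s^2] = x_0^2 * exp((2 mu + sigma^2) s). Integrating:
  E[<X>_t] = 8^2 * 3^2 * (exp((2*(8/5) + 8^2) t) - 1) / (2*(8/5) + 8^2)
           = 8^2 * 3^2 * (exp((336/5) t) - 1) / (336/5) = 60*exp(336*t/5)/7 - 60/7.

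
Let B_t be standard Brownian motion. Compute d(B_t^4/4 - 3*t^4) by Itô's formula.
d(B_t^4/4 - 3*t^4) = (3*B_t^2/2 - 12*t^3) dt + (B_t^3) dB_t

Itô's formula for f(t, x): d f(t, B_t) = (f_t + (1/2) f_xx) dt + f_x dB_t. Compute partials of f(t, x) = -3*t^4 + x^4/4:
  f_t(t,x)  = -12*t^3
  f_x(t,x)  = x^3
  f_xx(t,x) = 3*x^2
Assemble drift = f_t + (1/2) f_xx = -12*t^3 + 3*x^2/2 and diffusion = f_x = x^3. Substituting x = B_t:
  d(B_t^4/4 - 3*t^4) = (3*B_t^2/2 - 12*t^3) dt + (B_t^3) dB_t.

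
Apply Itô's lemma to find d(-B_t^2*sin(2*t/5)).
d(-B_t^2*sin(2*t/5)) = (-2*B_t^2*cos(2*t/5)/5 - sin(2*t/5)) dt + (-2*B_t*sin(2*t/5)) dB_t

Itô's formula for f(t, x): d f(t, B_t) = (f_t + (1/2) f_xx) dt + f_x dB_t. Compute partials of f(t, x) = -x^2*sin(2*t/5):
  f_t(t,x)  = -2*x^2*cos(2*t/5)/5
  f_x(t,x)  = -2*x*sin(2*t/5)
  f_xx(t,x) = -2*sin(2*t/5)
Assemble drift = f_t + (1/2) f_xx = -2*x^2*cos(2*t/5)/5 - sin(2*t/5) and diffusion = f_x = -2*x*sin(2*t/5). Substituting x = B_t:
  d(-B_t^2*sin(2*t/5)) = (-2*B_t^2*cos(2*t/5)/5 - sin(2*t/5)) dt + (-2*B_t*sin(2*t/5)) dB_t.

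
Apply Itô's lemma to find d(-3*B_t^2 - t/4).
d(-3*B_t^2 - t/4) = (-13/4) dt + (-6*B_t) dB_t

Itô's formula for f(t, x): d f(t, B_t) = (f_t + (1/2) f_xx) dt + f_x dB_t. Compute partials of f(t, x) = -t/4 - 3*x^2:
  f_t(t,x)  = -1/4
  f_x(t,x)  = -6*x
  f_xx(t,x) = -6
Assemble drift = f_t + (1/2) f_xx = -13/4 and diffusion = f_x = -6*x. Substituting x = B_t:
  d(-3*B_t^2 - t/4) = (-13/4) dt + (-6*B_t) dB_t.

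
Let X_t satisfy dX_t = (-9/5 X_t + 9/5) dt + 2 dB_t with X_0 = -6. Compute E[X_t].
E[X_t] = 1 - 7*exp(-9*t/5)

Taking expectations and using E[dB_t] = 0, the mean m(t) = E[X_t] satisfies the ODE m'(t) = a m(t) + b with m(0) = x_0. With a = -9/5, b = 9/5, x_0 = -6, the solution is
  m(t) = x_0 * exp(a t) + (b/a) * (exp(a t) - 1)
       = (-6) * exp((-9/5) t) + ((9/5)/(-9/5)) * (exp((-9/5) t) - 1)
       = 1 - 7*exp(-9*t/5).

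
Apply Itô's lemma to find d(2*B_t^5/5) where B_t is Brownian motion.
d(2*B_t^5/5) = (4*B_t^3) dt + (2*B_t^4) dB_t

Itô's formula for f(B_t) gives d f(B_t) = f'(B_t) dB_t + (1/2) f''(B_t) dt. Compute derivatives of f(x) = 2*x^5/5:
  f'(x)  = 2*x^4
  f''(x) = 8*x^3
Substitute x = B_t and multiply the f'' term by 1/2:
  drift     = (1/2) * (8*x^3) evaluated at B_t = 4*B_t^3
  diffusion = (2*x^4) evaluated at B_t = 2*B_t^4
Therefore d(2*B_t^5/5) = (4*B_t^3) dt + (2*B_t^4) dB_t.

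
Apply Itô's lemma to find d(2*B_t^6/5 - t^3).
d(2*B_t^6/5 - t^3) = (6*B_t^4 - 3*t^2) dt + (12*B_t^5/5) dB_t

Itô's formula for f(t, x): d f(t, B_t) = (f_t + (1/2) f_xx) dt + f_x dB_t. Compute partials of f(t, x) = -t^3 + 2*x^6/5:
  f_t(t,x)  = -3*t^2
  f_x(t,x)  = 12*x^5/5
  f_xx(t,x) = 12*x^4
Assemble drift = f_t + (1/2) f_xx = -3*t^2 + 6*x^4 and diffusion = f_x = 12*x^5/5. Substituting x = B_t:
  d(2*B_t^6/5 - t^3) = (6*B_t^4 - 3*t^2) dt + (12*B_t^5/5) dB_t.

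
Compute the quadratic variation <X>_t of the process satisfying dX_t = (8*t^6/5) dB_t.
<X>_t = 64*t^13/325

For an Itô process dX_t = a(t) dt + b(t) dB_t, the quadratic variation is <X>_t = int_0^t b(s)^2 ds (the drift term does not contribute). Here b(s) = 8*s^6/5, so
  b(s)^2 = 64*s^12/25.
Integrating from 0 to t:
  <X>_t = int_0^t (64*s^12/25) ds = 64*t^13/325.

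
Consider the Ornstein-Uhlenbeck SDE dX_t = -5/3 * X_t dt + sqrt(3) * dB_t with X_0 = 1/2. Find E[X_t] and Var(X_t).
E[X_t] = exp(-5*t/3)/2; Var(X_t) = 9/10 - 9*exp(-10*t/3)/10

The OU SDE dX = -theta X dt + sigma dB admits the integrating factor exp(theta t): d(exp(theta t) X_t) = sigma exp(theta t) dB_t. Integrating from 0 to t:
  X_t = x_0 * exp(-theta t) + sigma * int_0^t exp(-theta (t-s)) dB_s.
The Itô integral has mean 0 and (by the Itô isometry) variance sigma^2 * int_0^t exp(-2 theta (t - s)) ds = sigma^2 * (1 - exp(-2 theta t)) / (2 theta).
With theta = 5/3, sigma = sqrt(3), x_0 = 1/2:
  E[X_t] = 1/2 * exp(-5/3 t) = exp(-5*t/3)/2
  Var(X_t) = (sqrt(3))^2 * (1 - exp(-2*5/3 t)) / (2 * 5/3) = 9/10 - 9*exp(-10*t/3)/10.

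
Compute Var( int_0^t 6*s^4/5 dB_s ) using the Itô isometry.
Var = 4*t^9/25

The Itô integral of a deterministic integrand f(s) has mean 0 because each increment f(s) * (B_{s+ds} - B_s) has mean 0. By the Itô isometry:
  Var( int_0^t f(s) dB_s ) = E[ (int_0^t f(s) dB_s)^2 ] = int_0^t f(s)^2 ds.
Here f(s) = 6*s^4/5, so f(s)^2 = 36*s^8/25. Integrate:
  int_0^t (36*s^8/25) ds = 4*t^9/25.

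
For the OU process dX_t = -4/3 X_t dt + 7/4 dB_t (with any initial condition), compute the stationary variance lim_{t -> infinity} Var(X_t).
lim Var(X_t) = 147/128

The OU SDE dX = -theta X dt + sigma dB admits the integrating factor exp(theta t): d(exp(theta t) X_t) = sigma exp(theta t) dB_t. Integrating from 0 to t gives X_t = x_0 * exp(-theta t) + sigma * int_0^t exp(-theta (t-s)) dB_s for any initial x_0. The Itô integral has variance (by the Itô isometry) sigma^2 * int_0^t exp(-2 theta (t - s)) ds = sigma^2 * (1 - exp(-2 theta t)) / (2 theta), independent of x_0.
With theta = 4/3, sigma = 7/4:
  Var(X_t) = (7/4)^2 * (1 - exp(-2*4/3 t)) / (2 * 4/3) = 147/128 - 147*exp(-8*t/3)/128.
As t -> infinity, exp(-2*4/3 t) -> 0, so the stationary variance is sigma^2 / (2 theta) = 147/128.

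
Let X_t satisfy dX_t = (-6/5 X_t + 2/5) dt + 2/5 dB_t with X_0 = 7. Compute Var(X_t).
Var(X_t) = 1/15 - exp(-12*t/5)/15

The variance V(t) = Var(X_t) satisfies V'(t) = 2 a V(t) + c^2 with V(0) = 0 (drift coefficient is linear in X, diffusion is constant). With a = -6/5, c = 2/5, the solution is
  V(t) = (c^2 / (2 a)) * (exp(2 a t) - 1)
       = ((2/5)^2 / (2*(-6/5))) * (exp((-12/5) t) - 1)
       = 1/15 - exp(-12*t/5)/15.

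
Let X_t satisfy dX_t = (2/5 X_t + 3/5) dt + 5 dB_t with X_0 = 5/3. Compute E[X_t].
E[X_t] = 19*exp(2*t/5)/6 - 3/2

Taking expectations and using E[dB_t] = 0, the mean m(t) = E[X_t] satisfies the ODE m'(t) = a m(t) + b with m(0) = x_0. With a = 2/5, b = 3/5, x_0 = 5/3, the solution is
  m(t) = x_0 * exp(a t) + (b/a) * (exp(a t) - 1)
       = (5/3) * exp((2/5) t) + ((3/5)/(2/5)) * (exp((2/5) t) - 1)
       = 19*exp(2*t/5)/6 - 3/2.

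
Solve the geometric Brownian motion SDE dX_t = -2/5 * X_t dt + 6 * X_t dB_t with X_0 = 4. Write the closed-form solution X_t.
X_t = 4 * exp((-92/5) * t + (6) * B_t)

For GBM dX = mu X dt + sigma X dB with X_0 = x_0, apply Itô to Y = log X: dY = (mu - sigma^2/2) dt + sigma dB, so Y_t = log(x_0) + (mu - sigma^2/2) t + sigma B_t and hence X_t = x_0 * exp((mu - sigma^2/2) t + sigma B_t).
With mu = -2/5, sigma = 6, x_0 = 4, this gives:
  X_t = 4 * exp((-92/5) * t + (6) * B_t).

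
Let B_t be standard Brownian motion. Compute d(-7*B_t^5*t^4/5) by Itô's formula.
d(-7*B_t^5*t^4/5) = (B_t^3*t^3*(-28*B_t^2/5 - 14*t)) dt + (-7*B_t^4*t^4) dB_t

Itô's formula for f(t, x): d f(t, B_t) = (f_t + (1/2) f_xx) dt + f_x dB_t. Compute partials of f(t, x) = -7*t^4*x^5/5:
  f_t(t,x)  = -28*t^3*x^5/5
  f_x(t,x)  = -7*t^4*x^4
  f_xx(t,x) = -28*t^4*x^3
Assemble drift = f_t + (1/2) f_xx = t^3*x^3*(-14*t - 28*x^2/5) and diffusion = f_x = -7*t^4*x^4. Substituting x = B_t:
  d(-7*B_t^5*t^4/5) = (B_t^3*t^3*(-28*B_t^2/5 - 14*t)) dt + (-7*B_t^4*t^4) dB_t.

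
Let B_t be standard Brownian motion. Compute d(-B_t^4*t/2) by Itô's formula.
d(-B_t^4*t/2) = (B_t^2*(-B_t^2 - 6*t)/2) dt + (-2*B_t^3*t) dB_t

Itô's formula for f(t, x): d f(t, B_t) = (f_t + (1/2) f_xx) dt + f_x dB_t. Compute partials of f(t, x) = -t*x^4/2:
  f_t(t,x)  = -x^4/2
  f_x(t,x)  = -2*t*x^3
  f_xx(t,x) = -6*t*x^2
Assemble drift = f_t + (1/2) f_xx = x^2*(-6*t - x^2)/2 and diffusion = f_x = -2*t*x^3. Substituting x = B_t:
  d(-B_t^4*t/2) = (B_t^2*(-B_t^2 - 6*t)/2) dt + (-2*B_t^3*t) dB_t.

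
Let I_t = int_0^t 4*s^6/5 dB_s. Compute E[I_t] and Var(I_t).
E[I_t] = 0; Var(I_t) = 16*t^13/325

The Itô integral of a deterministic integrand f(s) has mean 0 because each increment f(s) * (B_{s+ds} - B_s) has mean 0. By the Itô isometry:
  Var( int_0^t f(s) dB_s ) = E[ (int_0^t f(s) dB_s)^2 ] = int_0^t f(s)^2 ds.
Here f(s) = 4*s^6/5, so f(s)^2 = 16*s^12/25. Integrate:
  int_0^t (16*s^12/25) ds = 16*t^13/325.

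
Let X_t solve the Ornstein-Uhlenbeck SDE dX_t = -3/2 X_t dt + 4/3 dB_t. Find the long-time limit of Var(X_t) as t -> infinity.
lim Var(X_t) = 16/27

The OU SDE dX = -theta X dt + sigma dB admits the integrating factor exp(theta t): d(exp(theta t) X_t) = sigma exp(theta t) dB_t. Integrating from 0 to t gives X_t = x_0 * exp(-theta t) + sigma * int_0^t exp(-theta (t-s)) dB_s for any initial x_0. The Itô integral has variance (by the Itô isometry) sigma^2 * int_0^t exp(-2 theta (t - s)) ds = sigma^2 * (1 - exp(-2 theta t)) / (2 theta), independent of x_0.
With theta = 3/2, sigma = 4/3:
  Var(X_t) = (4/3)^2 * (1 - exp(-2*3/2 t)) / (2 * 3/2) = 16/27 - 16*exp(-3*t)/27.
As t -> infinity, exp(-2*3/2 t) -> 0, so the stationary variance is sigma^2 / (2 theta) = 16/27.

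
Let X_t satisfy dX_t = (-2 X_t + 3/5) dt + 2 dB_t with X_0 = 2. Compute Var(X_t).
Var(X_t) = 1 - exp(-4*t)

The variance V(t) = Var(X_t) satisfies V'(t) = 2 a V(t) + c^2 with V(0) = 0 (drift coefficient is linear in X, diffusion is constant). With a = -2, c = 2, the solution is
  V(t) = (c^2 / (2 a)) * (exp(2 a t) - 1)
       = (2^2 / (2*(-2))) * (exp((-4) t) - 1)
       = 1 - exp(-4*t).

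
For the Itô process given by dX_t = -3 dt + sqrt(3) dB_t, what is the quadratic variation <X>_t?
<X>_t = 3*t

For an Itô process dX_t = a(t) dt + b(t) dB_t, the quadratic variation is <X>_t = int_0^t b(s)^2 ds (the drift term does not contribute). Here b(s) = sqrt(3), so
  b(s)^2 = 3.
Integrating from 0 to t:
  <X>_t = int_0^t (3) ds = 3*t.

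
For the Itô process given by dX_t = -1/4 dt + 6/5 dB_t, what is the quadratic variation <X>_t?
<X>_t = 36*t/25

For an Itô process dX_t = a(t) dt + b(t) dB_t, the quadratic variation is <X>_t = int_0^t b(s)^2 ds (the drift term does not contribute). Here b(s) = 6/5, so
  b(s)^2 = 36/25.
Integrating from 0 to t:
  <X>_t = int_0^t (36/25) ds = 36*t/25.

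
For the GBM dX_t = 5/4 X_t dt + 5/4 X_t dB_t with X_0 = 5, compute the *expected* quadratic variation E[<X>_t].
E[<X>_t] = 125*exp(65*t/16)/13 - 125/13

<X>_t = int_0^t ((5/4) * X_s)^2 ds. Taking expectation inside the integral: E[<X>_t] = (5/4)^2 * int_0^t E[X_s^2] ds. For GBM, E[X_s^2] = x_0^2 * exp((2 mu + sigma^2) s). Integrating:
  E[<X>_t] = (5/4)^2 * 5^2 * (exp((2*(5/4) + (5/4)^2) t) - 1) / (2*(5/4) + (5/4)^2)
           = (5/4)^2 * 5^2 * (exp((65/16) t) - 1) / (65/16) = 125*exp(65*t/16)/13 - 125/13.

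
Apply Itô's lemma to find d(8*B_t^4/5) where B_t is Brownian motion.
d(8*B_t^4/5) = (48*B_t^2/5) dt + (32*B_t^3/5) dB_t

Itô's formula for f(B_t) gives d f(B_t) = f'(B_t) dB_t + (1/2) f''(B_t) dt. Compute derivatives of f(x) = 8*x^4/5:
  f'(x)  = 32*x^3/5
  f''(x) = 96*x^2/5
Substitute x = B_t and multiply the f'' term by 1/2:
  drift     = (1/2) * (96*x^2/5) evaluated at B_t = 48*B_t^2/5
  diffusion = (32*x^3/5) evaluated at B_t = 32*B_t^3/5
Therefore d(8*B_t^4/5) = (48*B_t^2/5) dt + (32*B_t^3/5) dB_t.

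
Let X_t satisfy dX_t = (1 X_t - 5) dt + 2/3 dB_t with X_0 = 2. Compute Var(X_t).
Var(X_t) = 2*exp(2*t)/9 - 2/9

The variance V(t) = Var(X_t) satisfies V'(t) = 2 a V(t) + c^2 with V(0) = 0 (drift coefficient is linear in X, diffusion is constant). With a = 1, c = 2/3, the solution is
  V(t) = (c^2 / (2 a)) * (exp(2 a t) - 1)
       = ((2/3)^2 / (2*1)) * (exp(2 t) - 1)
       = 2*exp(2*t)/9 - 2/9.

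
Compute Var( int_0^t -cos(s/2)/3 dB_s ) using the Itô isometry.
Var = t/18 + sin(t)/18

The Itô integral of a deterministic integrand f(s) has mean 0 because each increment f(s) * (B_{s+ds} - B_s) has mean 0. By the Itô isometry:
  Var( int_0^t f(s) dB_s ) = E[ (int_0^t f(s) dB_s)^2 ] = int_0^t f(s)^2 ds.
Here f(s) = -cos(s/2)/3, so f(s)^2 = cos(s/2)^2/9. Integrate:
  int_0^t (cos(s/2)^2/9) ds = t/18 + sin(t)/18.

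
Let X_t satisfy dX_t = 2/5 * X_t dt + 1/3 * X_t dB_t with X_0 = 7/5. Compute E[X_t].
E[X_t] = 7*exp(2*t/5)/5

For GBM dX = mu X dt + sigma X dB with X_0 = x_0, apply Itô to Y = log X: dY = (mu - sigma^2/2) dt + sigma dB, so Y_t = log(x_0) + (mu - sigma^2/2) t + sigma B_t and hence X_t = x_0 * exp((mu - sigma^2/2) t + sigma B_t).
With mu = 2/5, sigma = 1/3, x_0 = 7/5, this gives:
  X_t = 7/5 * exp((31/90) * t + (1/3) * B_t).
Since sigma*B_t ~ Normal(0, sigma^2 t), E[exp(sigma*B_t)] = exp(sigma^2 t / 2); so E[X_t] = x_0 * exp((mu - sigma^2/2) t) * exp(sigma^2 t / 2) = x_0 * exp(mu t) = 7*exp(2*t/5)/5.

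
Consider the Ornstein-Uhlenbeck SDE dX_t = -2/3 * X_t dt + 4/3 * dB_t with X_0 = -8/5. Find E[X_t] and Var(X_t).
E[X_t] = -8*exp(-2*t/3)/5; Var(X_t) = 4/3 - 4*exp(-4*t/3)/3

The OU SDE dX = -theta X dt + sigma dB admits the integrating factor exp(theta t): d(exp(theta t) X_t) = sigma exp(theta t) dB_t. Integrating from 0 to t:
  X_t = x_0 * exp(-theta t) + sigma * int_0^t exp(-theta (t-s)) dB_s.
The Itô integral has mean 0 and (by the Itô isometry) variance sigma^2 * int_0^t exp(-2 theta (t - s)) ds = sigma^2 * (1 - exp(-2 theta t)) / (2 theta).
With theta = 2/3, sigma = 4/3, x_0 = -8/5:
  E[X_t] = -8/5 * exp(-2/3 t) = -8*exp(-2*t/3)/5
  Var(X_t) = (4/3)^2 * (1 - exp(-2*2/3 t)) / (2 * 2/3) = 4/3 - 4*exp(-4*t/3)/3.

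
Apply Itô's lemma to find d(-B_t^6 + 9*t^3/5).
d(-B_t^6 + 9*t^3/5) = (-15*B_t^4 + 27*t^2/5) dt + (-6*B_t^5) dB_t

Itô's formula for f(t, x): d f(t, B_t) = (f_t + (1/2) f_xx) dt + f_x dB_t. Compute partials of f(t, x) = 9*t^3/5 - x^6:
  f_t(t,x)  = 27*t^2/5
  f_x(t,x)  = -6*x^5
  f_xx(t,x) = -30*x^4
Assemble drift = f_t + (1/2) f_xx = 27*t^2/5 - 15*x^4 and diffusion = f_x = -6*x^5. Substituting x = B_t:
  d(-B_t^6 + 9*t^3/5) = (-15*B_t^4 + 27*t^2/5) dt + (-6*B_t^5) dB_t.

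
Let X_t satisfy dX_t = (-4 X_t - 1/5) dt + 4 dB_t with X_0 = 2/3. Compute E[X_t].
E[X_t] = -1/20 + 43*exp(-4*t)/60

Taking expectations and using E[dB_t] = 0, the mean m(t) = E[X_t] satisfies the ODE m'(t) = a m(t) + b with m(0) = x_0. With a = -4, b = -1/5, x_0 = 2/3, the solution is
  m(t) = x_0 * exp(a t) + (b/a) * (exp(a t) - 1)
       = (2/3) * exp((-4) t) + ((-1/5)/(-4)) * (exp((-4) t) - 1)
       = -1/20 + 43*exp(-4*t)/60.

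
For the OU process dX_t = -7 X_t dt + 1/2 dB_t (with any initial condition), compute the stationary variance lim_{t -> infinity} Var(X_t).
lim Var(X_t) = 1/56

The OU SDE dX = -theta X dt + sigma dB admits the integrating factor exp(theta t): d(exp(theta t) X_t) = sigma exp(theta t) dB_t. Integrating from 0 to t gives X_t = x_0 * exp(-theta t) + sigma * int_0^t exp(-theta (t-s)) dB_s for any initial x_0. The Itô integral has variance (by the Itô isometry) sigma^2 * int_0^t exp(-2 theta (t - s)) ds = sigma^2 * (1 - exp(-2 theta t)) / (2 theta), independent of x_0.
With theta = 7, sigma = 1/2:
  Var(X_t) = (1/2)^2 * (1 - exp(-2*7 t)) / (2 * 7) = 1/56 - exp(-14*t)/56.
As t -> infinity, exp(-2*7 t) -> 0, so the stationary variance is sigma^2 / (2 theta) = 1/56.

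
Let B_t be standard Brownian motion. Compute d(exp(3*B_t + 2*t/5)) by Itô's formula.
d(exp(3*B_t + 2*t/5)) = (49*exp(3*B_t + 2*t/5)/10) dt + (3*exp(3*B_t + 2*t/5)) dB_t

Itô's formula for f(t, x): d f(t, B_t) = (f_t + (1/2) f_xx) dt + f_x dB_t. Compute partials of f(t, x) = exp(2*t/5 + 3*x):
  f_t(t,x)  = 2*exp(2*t/5 + 3*x)/5
  f_x(t,x)  = 3*exp(2*t/5 + 3*x)
  f_xx(t,x) = 9*exp(2*t/5 + 3*x)
Assemble drift = f_t + (1/2) f_xx = 49*exp(2*t/5 + 3*x)/10 and diffusion = f_x = 3*exp(2*t/5 + 3*x). Substituting x = B_t:
  d(exp(3*B_t + 2*t/5)) = (49*exp(3*B_t + 2*t/5)/10) dt + (3*exp(3*B_t + 2*t/5)) dB_t.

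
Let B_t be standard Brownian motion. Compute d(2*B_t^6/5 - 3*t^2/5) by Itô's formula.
d(2*B_t^6/5 - 3*t^2/5) = (6*B_t^4 - 6*t/5) dt + (12*B_t^5/5) dB_t

Itô's formula for f(t, x): d f(t, B_t) = (f_t + (1/2) f_xx) dt + f_x dB_t. Compute partials of f(t, x) = -3*t^2/5 + 2*x^6/5:
  f_t(t,x)  = -6*t/5
  f_x(t,x)  = 12*x^5/5
  f_xx(t,x) = 12*x^4
Assemble drift = f_t + (1/2) f_xx = -6*t/5 + 6*x^4 and diffusion = f_x = 12*x^5/5. Substituting x = B_t:
  d(2*B_t^6/5 - 3*t^2/5) = (6*B_t^4 - 6*t/5) dt + (12*B_t^5/5) dB_t.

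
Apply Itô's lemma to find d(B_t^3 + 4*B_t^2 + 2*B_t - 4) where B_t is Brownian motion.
d(B_t^3 + 4*B_t^2 + 2*B_t - 4) = (3*B_t + 4) dt + (3*B_t^2 + 8*B_t + 2) dB_t

Itô's formula for f(B_t) gives d f(B_t) = f'(B_t) dB_t + (1/2) f''(B_t) dt. Compute derivatives of f(x) = x^3 + 4*x^2 + 2*x - 4:
  f'(x)  = 3*x^2 + 8*x + 2
  f''(x) = 6*x + 8
Substitute x = B_t and multiply the f'' term by 1/2:
  drift     = (1/2) * (6*x + 8) evaluated at B_t = 3*B_t + 4
  diffusion = (3*x^2 + 8*x + 2) evaluated at B_t = 3*B_t^2 + 8*B_t + 2
Therefore d(B_t^3 + 4*B_t^2 + 2*B_t - 4) = (3*B_t + 4) dt + (3*B_t^2 + 8*B_t + 2) dB_t.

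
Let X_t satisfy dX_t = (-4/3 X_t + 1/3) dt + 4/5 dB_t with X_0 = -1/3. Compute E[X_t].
E[X_t] = 1/4 - 7*exp(-4*t/3)/12

Taking expectations and using E[dB_t] = 0, the mean m(t) = E[X_t] satisfies the ODE m'(t) = a m(t) + b with m(0) = x_0. With a = -4/3, b = 1/3, x_0 = -1/3, the solution is
  m(t) = x_0 * exp(a t) + (b/a) * (exp(a t) - 1)
       = (-1/3) * exp((-4/3) t) + ((1/3)/(-4/3)) * (exp((-4/3) t) - 1)
       = 1/4 - 7*exp(-4*t/3)/12.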